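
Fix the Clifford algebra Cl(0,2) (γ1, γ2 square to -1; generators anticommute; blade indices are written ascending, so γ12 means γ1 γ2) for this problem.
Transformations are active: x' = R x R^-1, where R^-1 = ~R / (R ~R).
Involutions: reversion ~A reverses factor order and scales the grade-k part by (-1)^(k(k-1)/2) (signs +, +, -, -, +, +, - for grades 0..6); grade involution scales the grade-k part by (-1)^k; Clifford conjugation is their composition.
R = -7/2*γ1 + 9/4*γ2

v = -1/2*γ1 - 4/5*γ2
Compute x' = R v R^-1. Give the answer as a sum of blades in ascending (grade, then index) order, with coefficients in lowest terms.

~R = -7/2*γ1 + 9/4*γ2, and R ~R = -277/16, so R^-1 = ~R / (-277/16).
R v = 1/20 + 157/40*γ12
Answer: 1441/2770*γ1 + 218/277*γ2


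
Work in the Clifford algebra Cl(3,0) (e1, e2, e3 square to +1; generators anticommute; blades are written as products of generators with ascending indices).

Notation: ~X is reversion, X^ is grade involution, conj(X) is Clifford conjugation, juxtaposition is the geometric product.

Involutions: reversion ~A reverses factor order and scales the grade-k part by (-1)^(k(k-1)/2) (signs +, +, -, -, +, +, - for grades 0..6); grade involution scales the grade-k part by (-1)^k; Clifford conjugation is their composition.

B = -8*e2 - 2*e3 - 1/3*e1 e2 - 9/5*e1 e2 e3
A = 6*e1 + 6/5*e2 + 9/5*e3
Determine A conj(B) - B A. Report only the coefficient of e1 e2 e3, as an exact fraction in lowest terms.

first term: 66/5 - 2/5*e1 + 2*e2 + 1119/25*e1 e2 + 354/25*e1 e3 - 114/5*e2 e3 + 3/5*e1 e2 e3
second term: -66/5 - 2/5*e1 + 2*e2 + 1119/25*e1 e2 + 354/25*e1 e3 - 114/5*e2 e3 - 3/5*e1 e2 e3
Answer: 6/5


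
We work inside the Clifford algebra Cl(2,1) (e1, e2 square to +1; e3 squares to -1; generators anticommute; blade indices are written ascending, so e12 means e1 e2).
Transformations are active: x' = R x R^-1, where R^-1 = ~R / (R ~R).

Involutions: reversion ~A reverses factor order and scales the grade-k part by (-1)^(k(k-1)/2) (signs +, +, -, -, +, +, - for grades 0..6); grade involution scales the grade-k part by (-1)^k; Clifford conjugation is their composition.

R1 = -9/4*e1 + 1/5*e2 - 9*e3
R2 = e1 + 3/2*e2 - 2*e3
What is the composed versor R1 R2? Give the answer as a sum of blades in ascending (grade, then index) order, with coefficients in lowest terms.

Distribute over the terms of R1 (each basis-blade product reordered to ascending indices, repeated generators contracted through their squares):
(-9/4*e1) R2 = -9/4 - 27/8*e12 + 9/2*e13
(1/5*e2) R2 = 3/10 - 1/5*e12 - 2/5*e23
(-9*e3) R2 = -18 + 9*e13 + 27/2*e23
Summing the partial products and collecting blades:
Answer: -399/20 - 143/40*e12 + 27/2*e13 + 131/10*e23


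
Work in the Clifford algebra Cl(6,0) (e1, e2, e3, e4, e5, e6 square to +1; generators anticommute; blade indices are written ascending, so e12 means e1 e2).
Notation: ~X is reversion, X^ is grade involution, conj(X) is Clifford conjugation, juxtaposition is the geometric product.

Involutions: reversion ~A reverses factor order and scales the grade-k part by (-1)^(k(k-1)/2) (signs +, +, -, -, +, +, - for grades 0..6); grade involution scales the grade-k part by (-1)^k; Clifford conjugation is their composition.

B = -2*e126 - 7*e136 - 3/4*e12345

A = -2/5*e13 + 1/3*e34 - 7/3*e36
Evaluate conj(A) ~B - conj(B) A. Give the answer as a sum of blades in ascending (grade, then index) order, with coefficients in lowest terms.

first term: -49/3*e1 - 14/5*e6 + 14/3*e123 - 1/4*e125 + 7/3*e146 + 4/5*e236 - 3/10*e245 - 2/3*e12346 + 7/4*e12456
second term: -49/3*e1 - 14/5*e6 - 14/3*e123 - 1/4*e125 - 7/3*e146 - 4/5*e236 - 3/10*e245 - 2/3*e12346 - 7/4*e12456
Answer: 28/3*e123 + 14/3*e146 + 8/5*e236 + 7/2*e12456


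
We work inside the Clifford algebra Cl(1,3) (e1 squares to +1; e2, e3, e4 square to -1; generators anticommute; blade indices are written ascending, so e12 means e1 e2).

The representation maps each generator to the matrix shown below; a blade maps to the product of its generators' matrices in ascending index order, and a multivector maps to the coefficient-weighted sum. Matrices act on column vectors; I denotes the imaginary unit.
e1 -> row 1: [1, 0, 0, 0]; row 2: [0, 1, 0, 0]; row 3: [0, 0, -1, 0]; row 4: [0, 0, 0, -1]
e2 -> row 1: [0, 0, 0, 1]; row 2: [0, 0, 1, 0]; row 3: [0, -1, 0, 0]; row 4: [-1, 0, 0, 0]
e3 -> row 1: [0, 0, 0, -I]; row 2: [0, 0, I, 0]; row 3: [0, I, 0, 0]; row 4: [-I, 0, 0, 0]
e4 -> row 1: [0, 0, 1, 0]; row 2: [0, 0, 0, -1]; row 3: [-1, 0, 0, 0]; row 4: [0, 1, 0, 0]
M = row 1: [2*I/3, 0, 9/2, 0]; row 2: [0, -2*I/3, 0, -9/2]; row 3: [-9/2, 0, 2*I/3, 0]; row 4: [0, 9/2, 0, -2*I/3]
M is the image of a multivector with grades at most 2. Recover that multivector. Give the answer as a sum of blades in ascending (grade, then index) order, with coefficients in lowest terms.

Method: the blade images are trace-orthogonal — tr(rho(e_A) rho(e_B)^-1) = 4 if A = B and 0 otherwise — and rho(e_A)^-1 = (e_A)^2 * rho(e_A) with (e_A)^2 = +1 or -1, so the coefficient of e_A in the preimage is (e_A)^2 * tr(M rho(e_A))/4.
Nonzero projections over blades of grade <= 2: e4: (e4)^2 = -1, tr(M rho(e4)) = -18, coefficient 9/2; e23: (e23)^2 = -1, tr(M rho(e23)) = 8/3, coefficient -2/3. Every other blade of grade <= 2 projects to 0.
Answer: 9/2*e4 - 2/3*e23


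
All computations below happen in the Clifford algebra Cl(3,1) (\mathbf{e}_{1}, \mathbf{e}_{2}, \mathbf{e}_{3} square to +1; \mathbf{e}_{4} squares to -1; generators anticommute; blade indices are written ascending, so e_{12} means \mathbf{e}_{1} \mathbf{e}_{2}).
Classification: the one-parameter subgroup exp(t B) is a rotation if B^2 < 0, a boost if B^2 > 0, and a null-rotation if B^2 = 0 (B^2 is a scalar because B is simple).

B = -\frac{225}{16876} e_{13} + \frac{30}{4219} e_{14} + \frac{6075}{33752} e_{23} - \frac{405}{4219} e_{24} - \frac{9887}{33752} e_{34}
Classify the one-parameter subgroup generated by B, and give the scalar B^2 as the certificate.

B^2 term by term: the squares give (-\frac{225}{16876})^2*(e_{13})^2 + (\frac{30}{4219})^2*(e_{14})^2 + (\frac{6075}{33752})^2*(e_{23})^2 + (-\frac{405}{4219})^2*(e_{24})^2 + (-\frac{9887}{33752})^2*(e_{34})^2 = \frac{50625}{284799376}*(-1) + \frac{900}{17799961}*(+1) + \frac{36905625}{1139197504}*(-1) + \frac{164025}{17799961}*(+1) + \frac{97752769}{1139197504}*(+1) = \frac{1}{16} (each basis 2-blade squares to minus the product of its generators' squares); cross terms between blades sharing an index anticommute and cancel; the commuting (index-disjoint) pairs give grade-4 terms 2*c*c'*(blade product), which cancel blade by blade — e_{1234}: -\frac{91125}{35599922} + \frac{91125}{35599922} = 0 — confirming B is simple. So B^2 = \frac{1}{16}.
Answer: boost, certificate B^2 = \frac{1}{16}. Key observation: B^2 = \frac{1}{16} is a conjugation invariant, so its sign decides the class regardless of the surface form of B.


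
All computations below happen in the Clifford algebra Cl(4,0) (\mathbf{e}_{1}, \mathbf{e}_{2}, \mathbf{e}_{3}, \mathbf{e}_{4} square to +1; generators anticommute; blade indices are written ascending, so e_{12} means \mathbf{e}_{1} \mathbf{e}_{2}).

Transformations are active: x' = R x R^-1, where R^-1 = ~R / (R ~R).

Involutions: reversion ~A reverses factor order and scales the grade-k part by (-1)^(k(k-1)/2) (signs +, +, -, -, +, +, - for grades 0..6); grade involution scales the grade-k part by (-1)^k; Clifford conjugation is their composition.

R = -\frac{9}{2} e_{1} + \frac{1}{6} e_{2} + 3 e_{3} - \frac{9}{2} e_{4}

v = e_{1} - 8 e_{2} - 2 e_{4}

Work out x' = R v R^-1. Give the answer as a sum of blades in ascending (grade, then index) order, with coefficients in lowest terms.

~R = -\frac{9}{2} e_{1} + \frac{1}{6} e_{2} + 3 e_{3} - \frac{9}{2} e_{4}, and R ~R = \frac{1783}{36}, so R^-1 = ~R / (\frac{1783}{36}).
R v = \frac{19}{6} + \frac{215}{6} e_{12} - 3 e_{13} + \frac{27}{2} e_{14} + 24 e_{23} - \frac{109}{3} e_{24} - 6 e_{34}
Answer: -\frac{2809}{1783} e_{1} + \frac{14302}{1783} e_{2} + \frac{684}{1783} e_{3} + \frac{2540}{1783} e_{4}


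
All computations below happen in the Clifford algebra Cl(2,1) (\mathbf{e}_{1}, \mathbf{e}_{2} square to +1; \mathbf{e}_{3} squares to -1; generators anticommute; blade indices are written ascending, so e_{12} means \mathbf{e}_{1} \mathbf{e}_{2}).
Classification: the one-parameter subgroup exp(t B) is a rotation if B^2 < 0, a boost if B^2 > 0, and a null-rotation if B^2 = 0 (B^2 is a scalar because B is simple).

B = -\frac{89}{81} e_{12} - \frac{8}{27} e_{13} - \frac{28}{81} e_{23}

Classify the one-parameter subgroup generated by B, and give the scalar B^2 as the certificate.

B^2 term by term: the squares give (-\frac{89}{81})^2*(e_{12})^2 + (-\frac{8}{27})^2*(e_{13})^2 + (-\frac{28}{81})^2*(e_{23})^2 = \frac{7921}{6561}*(-1) + \frac{64}{729}*(+1) + \frac{784}{6561}*(+1) = -1 (each basis 2-blade squares to minus the product of its generators' squares); cross terms between blades sharing an index anticommute and cancel. So B^2 = -1.
Answer: rotation, certificate B^2 = -1. Note: conjugating B changes its blade decomposition but never the scalar B^2 = -1, whose sign settles the classification.


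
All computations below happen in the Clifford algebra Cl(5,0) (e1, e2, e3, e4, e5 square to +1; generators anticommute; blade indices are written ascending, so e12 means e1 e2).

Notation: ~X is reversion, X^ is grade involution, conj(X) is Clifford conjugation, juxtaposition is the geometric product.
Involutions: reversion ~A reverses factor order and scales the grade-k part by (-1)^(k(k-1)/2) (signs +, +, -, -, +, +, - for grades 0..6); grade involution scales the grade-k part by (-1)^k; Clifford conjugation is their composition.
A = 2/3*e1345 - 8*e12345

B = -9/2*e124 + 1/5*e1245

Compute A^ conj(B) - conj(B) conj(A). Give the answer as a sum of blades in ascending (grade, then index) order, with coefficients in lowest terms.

first term: 8/5*e3 - 2/15*e23 - 36*e35 + 3*e235
second term: 8/5*e3 + 2/15*e23 - 36*e35 + 3*e235
Answer: -4/15*e23


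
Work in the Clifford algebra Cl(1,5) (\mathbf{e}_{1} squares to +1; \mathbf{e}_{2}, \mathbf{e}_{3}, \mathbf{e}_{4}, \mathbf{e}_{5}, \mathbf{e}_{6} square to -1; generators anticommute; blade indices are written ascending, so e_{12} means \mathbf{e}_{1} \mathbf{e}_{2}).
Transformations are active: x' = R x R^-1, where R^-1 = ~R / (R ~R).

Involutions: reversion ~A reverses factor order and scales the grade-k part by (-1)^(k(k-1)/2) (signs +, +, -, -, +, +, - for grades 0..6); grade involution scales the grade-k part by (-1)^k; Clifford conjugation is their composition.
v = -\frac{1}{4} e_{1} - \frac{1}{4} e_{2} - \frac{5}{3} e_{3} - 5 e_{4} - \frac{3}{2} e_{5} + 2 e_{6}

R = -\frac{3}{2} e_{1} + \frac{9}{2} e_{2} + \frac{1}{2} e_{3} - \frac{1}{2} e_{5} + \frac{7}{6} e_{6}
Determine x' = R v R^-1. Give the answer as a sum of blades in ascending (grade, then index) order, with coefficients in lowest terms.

~R = -\frac{3}{2} e_{1} + \frac{9}{2} e_{2} + \frac{1}{2} e_{3} - \frac{1}{2} e_{5} + \frac{7}{6} e_{6}, and R ~R = -\frac{715}{36}, so R^-1 = ~R / (-\frac{715}{36}).
R v = -\frac{3}{4} + \frac{3}{2} e_{12} + \frac{21}{8} e_{13} + \frac{15}{2} e_{14} + \frac{17}{8} e_{15} - \frac{65}{24} e_{16} - \frac{59}{8} e_{23} - \frac{45}{2} e_{24} - \frac{55}{8} e_{25} + \frac{223}{24} e_{26} - \frac{5}{2} e_{34} - \frac{19}{12} e_{35} + \frac{53}{18} e_{36} - \frac{5}{2} e_{45} + \frac{35}{6} e_{46} + \frac{3}{4} e_{56}
Answer: \frac{391}{2860} e_{1} + \frac{1687}{2860} e_{2} + \frac{3656}{2145} e_{3} + 5 e_{4} + \frac{2091}{1430} e_{5} - \frac{1367}{715} e_{6}


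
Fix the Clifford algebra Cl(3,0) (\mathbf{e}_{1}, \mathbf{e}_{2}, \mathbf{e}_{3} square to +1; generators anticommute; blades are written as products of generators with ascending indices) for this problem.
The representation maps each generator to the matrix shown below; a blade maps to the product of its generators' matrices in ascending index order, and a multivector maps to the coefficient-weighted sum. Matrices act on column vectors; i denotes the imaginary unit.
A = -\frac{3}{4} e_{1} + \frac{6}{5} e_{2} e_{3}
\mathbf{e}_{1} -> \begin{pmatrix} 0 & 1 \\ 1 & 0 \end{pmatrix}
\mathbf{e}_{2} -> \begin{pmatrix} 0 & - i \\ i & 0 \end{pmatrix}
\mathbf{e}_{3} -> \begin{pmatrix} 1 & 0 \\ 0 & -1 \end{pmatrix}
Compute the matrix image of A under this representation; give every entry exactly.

Bivector images (products of the table entries): rho(e_{2} e_{3}) = rho(\mathbf{e}_{2})rho(\mathbf{e}_{3}) = \begin{pmatrix} 0 & i \\ i & 0 \end{pmatrix}.
M = (-\frac{3}{4})*rho(e_{1}) + (\frac{6}{5})*rho(e_{2} e_{3}), summed entrywise:
Answer: \begin{pmatrix} 0 & - \frac{3}{4} + \frac{6 i}{5} \\ - \frac{3}{4} + \frac{6 i}{5} & 0 \end{pmatrix}


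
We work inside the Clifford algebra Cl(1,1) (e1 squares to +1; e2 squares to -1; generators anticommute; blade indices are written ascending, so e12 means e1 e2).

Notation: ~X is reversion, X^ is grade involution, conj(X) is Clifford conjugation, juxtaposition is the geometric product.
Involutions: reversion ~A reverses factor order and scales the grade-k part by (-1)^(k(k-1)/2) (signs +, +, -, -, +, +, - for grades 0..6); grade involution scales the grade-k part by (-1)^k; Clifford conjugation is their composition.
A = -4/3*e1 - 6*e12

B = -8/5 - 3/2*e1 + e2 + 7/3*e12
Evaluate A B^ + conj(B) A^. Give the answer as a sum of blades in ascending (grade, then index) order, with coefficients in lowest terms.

first term: -16 - 58/15*e1 + 53/9*e2 + 164/15*e12
second term: 16 + 58/15*e1 - 53/9*e2 + 164/15*e12
Answer: 328/15*e12


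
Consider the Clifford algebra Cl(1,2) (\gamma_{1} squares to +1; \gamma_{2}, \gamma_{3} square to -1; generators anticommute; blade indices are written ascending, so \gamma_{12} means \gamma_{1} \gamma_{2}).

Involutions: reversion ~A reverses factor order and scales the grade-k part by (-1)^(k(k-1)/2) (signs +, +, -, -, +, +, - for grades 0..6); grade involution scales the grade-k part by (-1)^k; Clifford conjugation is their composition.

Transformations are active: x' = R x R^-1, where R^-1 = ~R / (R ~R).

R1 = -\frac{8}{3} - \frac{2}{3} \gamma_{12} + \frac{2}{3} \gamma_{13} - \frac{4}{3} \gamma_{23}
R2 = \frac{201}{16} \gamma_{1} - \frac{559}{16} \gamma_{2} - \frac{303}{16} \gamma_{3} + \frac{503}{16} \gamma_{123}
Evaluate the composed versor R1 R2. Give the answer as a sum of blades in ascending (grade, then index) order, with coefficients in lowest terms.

Distribute over the terms of R1 (each basis-blade product reordered to ascending indices, repeated generators contracted through their squares):
(-\frac{8}{3}) R2 = -\frac{67}{2} \gamma_{1} + \frac{559}{6} \gamma_{2} + \frac{101}{2} \gamma_{3} - \frac{503}{6} \gamma_{123}
(-\frac{2}{3} \gamma_{12}) R2 = -\frac{559}{24} \gamma_{1} + \frac{67}{8} \gamma_{2} - \frac{503}{24} \gamma_{3} + \frac{101}{8} \gamma_{123}
(\frac{2}{3} \gamma_{13}) R2 = \frac{101}{8} \gamma_{1} - \frac{503}{24} \gamma_{2} - \frac{67}{8} \gamma_{3} + \frac{559}{24} \gamma_{123}
(-\frac{4}{3} \gamma_{23}) R2 = \frac{503}{12} \gamma_{1} - \frac{101}{4} \gamma_{2} + \frac{559}{12} \gamma_{3} - \frac{67}{4} \gamma_{123}
Summing the partial products and collecting blades:
Answer: -\frac{9}{4} \gamma_{1} + \frac{166}{3} \gamma_{2} + \frac{271}{4} \gamma_{3} - \frac{194}{3} \gamma_{123}


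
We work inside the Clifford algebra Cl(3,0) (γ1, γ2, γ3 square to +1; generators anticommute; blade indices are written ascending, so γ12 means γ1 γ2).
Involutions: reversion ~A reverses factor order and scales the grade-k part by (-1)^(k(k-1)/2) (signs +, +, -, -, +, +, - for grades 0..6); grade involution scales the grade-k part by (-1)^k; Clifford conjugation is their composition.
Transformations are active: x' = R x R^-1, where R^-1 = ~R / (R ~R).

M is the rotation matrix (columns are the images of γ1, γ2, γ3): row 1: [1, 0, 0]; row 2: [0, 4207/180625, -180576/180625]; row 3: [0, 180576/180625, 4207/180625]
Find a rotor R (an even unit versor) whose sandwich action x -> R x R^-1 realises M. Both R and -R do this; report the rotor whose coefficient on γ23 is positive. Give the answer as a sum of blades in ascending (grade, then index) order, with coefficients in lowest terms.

Method: write R = a + b12*γ12 + b13*γ13 + b23*γ23 with a^2 + b12^2 + b13^2 + b23^2 = 1 (so R^-1 = ~R). Expanding the columns R e_j ~R gives tr M = 4a^2 - 1 and, from the antisymmetric part, M21 - M12 = -4a*b12, M13 - M31 = 4a*b13, M32 - M23 = -4a*b23.
Here tr M = 189039/180625, so a^2 = (1 + tr M)/4 = 92416/180625 and a = ±304/425. Taking a = 304/425: M21 - M12 = 0, M13 - M31 = 0, M32 - M23 = 361152/180625, giving b12 = 0, b13 = 0, b23 = -297/425, i.e. R = 304/425 - 297/425*γ23.
Its γ23 coefficient is negative, so report the other preimage -R.
Answer: -304/425 + 297/425*γ23. Key observation: the double cover Spin(3) -> SO(3) sends R and -R to the same matrix (trace 189039/180625 here), so the stated sign of the γ23 coefficient is what selects one sheet.


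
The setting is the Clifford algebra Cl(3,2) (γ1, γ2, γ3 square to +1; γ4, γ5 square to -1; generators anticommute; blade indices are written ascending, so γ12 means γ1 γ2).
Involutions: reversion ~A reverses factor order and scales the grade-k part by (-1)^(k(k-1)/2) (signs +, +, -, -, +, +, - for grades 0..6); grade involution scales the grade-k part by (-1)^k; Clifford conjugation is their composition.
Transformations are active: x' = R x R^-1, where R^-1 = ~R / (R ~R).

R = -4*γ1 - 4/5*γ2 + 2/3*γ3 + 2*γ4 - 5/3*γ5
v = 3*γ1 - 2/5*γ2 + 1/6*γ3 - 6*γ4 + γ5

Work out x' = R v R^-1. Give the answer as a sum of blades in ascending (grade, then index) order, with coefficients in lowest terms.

~R = -4*γ1 - 4/5*γ2 + 2/3*γ3 + 2*γ4 - 5/3*γ5, and R ~R = 773/75, so R^-1 = ~R / (773/75).
R v = 472/225 + 4*γ12 - 8/3*γ13 + 18*γ14 + γ15 + 2/15*γ23 + 28/5*γ24 - 22/15*γ25 - 13/3*γ34 + 17/18*γ35 - 8*γ45
Answer: -10733/2319*γ1 + 862/11595*γ2 + 1457/13914*γ3 + 15802/2319*γ4 - 11677/6957*γ5


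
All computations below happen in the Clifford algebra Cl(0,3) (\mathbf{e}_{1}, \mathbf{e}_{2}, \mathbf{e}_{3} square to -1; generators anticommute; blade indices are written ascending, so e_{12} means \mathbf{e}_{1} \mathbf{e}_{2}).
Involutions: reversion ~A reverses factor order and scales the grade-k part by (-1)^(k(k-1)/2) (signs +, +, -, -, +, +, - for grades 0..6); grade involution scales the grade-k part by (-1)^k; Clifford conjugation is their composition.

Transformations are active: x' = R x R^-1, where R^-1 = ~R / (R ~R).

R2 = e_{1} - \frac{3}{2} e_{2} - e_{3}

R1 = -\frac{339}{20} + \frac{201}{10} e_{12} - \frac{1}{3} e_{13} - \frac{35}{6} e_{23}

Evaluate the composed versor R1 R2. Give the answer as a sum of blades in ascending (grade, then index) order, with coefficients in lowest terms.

Distribute over the terms of R2 (each basis-blade product reordered to ascending indices, repeated generators contracted through their squares):
R1 (e_{1}) = -\frac{339}{20} e_{1} + \frac{201}{10} e_{2} - \frac{1}{3} e_{3} - \frac{35}{6} e_{123}
R1 (-\frac{3}{2} e_{2}) = \frac{603}{20} e_{1} + \frac{1017}{40} e_{2} + \frac{35}{4} e_{3} - \frac{1}{2} e_{123}
R1 (-e_{3}) = -\frac{1}{3} e_{1} - \frac{35}{6} e_{2} + \frac{339}{20} e_{3} - \frac{201}{10} e_{123}
Summing the partial products and collecting blades:
Answer: \frac{193}{15} e_{1} + \frac{4763}{120} e_{2} + \frac{761}{30} e_{3} - \frac{793}{30} e_{123}


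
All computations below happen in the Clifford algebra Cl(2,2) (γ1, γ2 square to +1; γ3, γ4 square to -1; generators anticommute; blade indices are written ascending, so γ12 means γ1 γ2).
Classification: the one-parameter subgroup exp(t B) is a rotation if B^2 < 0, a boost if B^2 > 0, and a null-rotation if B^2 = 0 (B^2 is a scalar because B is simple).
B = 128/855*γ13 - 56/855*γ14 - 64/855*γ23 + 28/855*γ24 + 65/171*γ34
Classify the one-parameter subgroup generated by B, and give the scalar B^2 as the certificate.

B^2 term by term: the squares give (128/855)^2*(γ13)^2 + (-56/855)^2*(γ14)^2 + (-64/855)^2*(γ23)^2 + (28/855)^2*(γ24)^2 + (65/171)^2*(γ34)^2 = 16384/731025*(+1) + 3136/731025*(+1) + 4096/731025*(+1) + 784/731025*(+1) + 4225/29241*(-1) = -1/9 (each basis 2-blade squares to minus the product of its generators' squares); cross terms between blades sharing an index anticommute and cancel; the commuting (index-disjoint) pairs give grade-4 terms 2*c*c'*(blade product), which cancel blade by blade — γ1234: -7168/731025 + 7168/731025 = 0 — confirming B is simple. So B^2 = -1/9.
Answer: rotation, certificate B^2 = -1/9. Key observation: B^2 = -1/9 is a conjugation invariant, so its sign decides the class regardless of the surface form of B.


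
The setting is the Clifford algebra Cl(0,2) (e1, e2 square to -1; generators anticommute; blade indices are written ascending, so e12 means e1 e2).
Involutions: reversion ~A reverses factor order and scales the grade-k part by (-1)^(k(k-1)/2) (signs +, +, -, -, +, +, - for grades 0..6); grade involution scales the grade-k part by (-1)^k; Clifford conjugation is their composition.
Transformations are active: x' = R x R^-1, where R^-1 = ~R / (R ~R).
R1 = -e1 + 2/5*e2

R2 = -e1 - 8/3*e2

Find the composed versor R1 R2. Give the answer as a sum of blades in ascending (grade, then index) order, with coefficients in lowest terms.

Distribute over the terms of R1 (each basis-blade product reordered to ascending indices, repeated generators contracted through their squares):
(-e1) R2 = -1 + 8/3*e12
(2/5*e2) R2 = 16/15 + 2/5*e12
Summing the partial products and collecting blades:
Answer: 1/15 + 46/15*e12


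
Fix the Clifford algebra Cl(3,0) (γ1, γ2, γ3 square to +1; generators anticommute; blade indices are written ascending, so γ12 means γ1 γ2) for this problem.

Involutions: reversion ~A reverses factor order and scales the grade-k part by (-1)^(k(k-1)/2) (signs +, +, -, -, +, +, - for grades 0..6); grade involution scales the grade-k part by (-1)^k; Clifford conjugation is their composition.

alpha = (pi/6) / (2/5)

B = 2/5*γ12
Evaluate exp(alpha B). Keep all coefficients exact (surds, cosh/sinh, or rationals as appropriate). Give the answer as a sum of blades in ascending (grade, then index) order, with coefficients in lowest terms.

B^2 = (2/5)^2*(γ12)^2 = 4/25*(-1) = -4/25 (a basis 2-blade squares to minus the product of its generators' squares).
B^2 = -4/25 — a negative square means the series sums to a rotation: l = 2/5, alpha*l = pi/6, so exp(alpha B) = cos(pi/6) + (sin(pi/6)/(2/5))*B = sqrt(3)/2 + (5/4)*B.
Answer: sqrt(3)/2 + 1/2*γ12


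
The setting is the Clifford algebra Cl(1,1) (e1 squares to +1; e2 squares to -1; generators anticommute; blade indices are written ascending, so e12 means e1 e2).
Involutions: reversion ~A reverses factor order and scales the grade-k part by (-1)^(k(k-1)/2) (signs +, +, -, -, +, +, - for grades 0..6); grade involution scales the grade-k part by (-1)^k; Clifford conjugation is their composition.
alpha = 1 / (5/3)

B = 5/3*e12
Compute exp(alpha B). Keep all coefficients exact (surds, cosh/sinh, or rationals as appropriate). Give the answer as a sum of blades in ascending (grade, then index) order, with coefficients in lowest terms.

B^2 = (5/3)^2*(e12)^2 = 25/9*(+1) = 25/9 (a basis 2-blade squares to minus the product of its generators' squares).
B^2 = 25/9 — the series telescopes hyperbolically here: l = 5/3, alpha*l = 1, so exp(alpha B) = cosh(1) + (sinh(1)/(5/3))*B = cosh(1) + (3*sinh(1)/5)*B.
Answer: cosh(1) + sinh(1)*e12


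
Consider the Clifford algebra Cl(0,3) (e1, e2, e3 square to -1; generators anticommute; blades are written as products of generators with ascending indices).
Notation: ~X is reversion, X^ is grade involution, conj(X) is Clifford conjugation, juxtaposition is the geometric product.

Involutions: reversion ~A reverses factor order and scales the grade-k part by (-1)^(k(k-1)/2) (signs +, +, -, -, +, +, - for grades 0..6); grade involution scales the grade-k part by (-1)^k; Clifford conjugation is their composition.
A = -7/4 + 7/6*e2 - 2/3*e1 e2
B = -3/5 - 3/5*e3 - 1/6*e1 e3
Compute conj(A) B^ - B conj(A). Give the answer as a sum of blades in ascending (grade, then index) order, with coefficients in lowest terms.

first term: 21/20 + 7/10*e2 - 21/20*e3 - 2/5*e1 e2 + 7/24*e1 e3 - 73/90*e2 e3 + 37/180*e1 e2 e3
second term: 21/20 + 7/10*e2 + 21/20*e3 - 2/5*e1 e2 + 7/24*e1 e3 - 53/90*e2 e3 - 107/180*e1 e2 e3
Answer: -21/10*e3 - 2/9*e2 e3 + 4/5*e1 e2 e3


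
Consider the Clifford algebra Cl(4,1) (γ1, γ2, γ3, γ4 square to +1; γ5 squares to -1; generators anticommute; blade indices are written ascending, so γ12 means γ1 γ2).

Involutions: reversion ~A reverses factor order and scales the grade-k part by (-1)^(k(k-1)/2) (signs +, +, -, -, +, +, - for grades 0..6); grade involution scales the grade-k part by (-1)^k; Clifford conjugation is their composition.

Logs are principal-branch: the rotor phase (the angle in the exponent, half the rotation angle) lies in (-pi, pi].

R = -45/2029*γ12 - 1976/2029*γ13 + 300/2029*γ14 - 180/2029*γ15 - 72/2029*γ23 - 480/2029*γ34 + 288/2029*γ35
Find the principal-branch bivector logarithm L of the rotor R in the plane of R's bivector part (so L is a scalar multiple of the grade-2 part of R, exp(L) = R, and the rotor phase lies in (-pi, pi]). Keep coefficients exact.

The scalar part of R is 0, which pins the rotor phase on the principal branch; dividing the bivector part by the sine of that phase recovers the unit plane, and L is the phase times that plane.
Concretely: cos(phase) = 0 gives phase = ±pi/2, and since phase/sin(phase) is even the sign is immaterial: L = (phase/sin(phase)) * <R>_2 = (pi/2) * <R>_2.
Answer: -45*pi/4058*γ12 - 988*pi/2029*γ13 + 150*pi/2029*γ14 - 90*pi/2029*γ15 - 36*pi/2029*γ23 - 240*pi/2029*γ34 + 144*pi/2029*γ35


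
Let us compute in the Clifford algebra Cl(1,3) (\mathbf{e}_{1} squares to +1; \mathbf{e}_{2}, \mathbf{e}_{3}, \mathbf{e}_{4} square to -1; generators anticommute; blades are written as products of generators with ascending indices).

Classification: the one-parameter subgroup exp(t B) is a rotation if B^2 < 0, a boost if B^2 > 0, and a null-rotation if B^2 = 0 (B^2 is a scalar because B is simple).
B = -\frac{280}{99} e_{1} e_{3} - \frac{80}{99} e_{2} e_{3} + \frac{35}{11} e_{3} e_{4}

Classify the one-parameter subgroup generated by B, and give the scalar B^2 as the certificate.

B^2 term by term: the squares give (-\frac{280}{99})^2*(e_{1} e_{3})^2 + (-\frac{80}{99})^2*(e_{2} e_{3})^2 + (\frac{35}{11})^2*(e_{3} e_{4})^2 = \frac{78400}{9801}*(+1) + \frac{6400}{9801}*(-1) + \frac{1225}{121}*(-1) = -\frac{25}{9} (each basis 2-blade squares to minus the product of its generators' squares); cross terms between blades sharing an index anticommute and cancel. So B^2 = -\frac{25}{9}.
Answer: rotation, certificate B^2 = -\frac{25}{9}. The scalar -\frac{25}{9} is the complete invariant here: its sign names the subgroup type.


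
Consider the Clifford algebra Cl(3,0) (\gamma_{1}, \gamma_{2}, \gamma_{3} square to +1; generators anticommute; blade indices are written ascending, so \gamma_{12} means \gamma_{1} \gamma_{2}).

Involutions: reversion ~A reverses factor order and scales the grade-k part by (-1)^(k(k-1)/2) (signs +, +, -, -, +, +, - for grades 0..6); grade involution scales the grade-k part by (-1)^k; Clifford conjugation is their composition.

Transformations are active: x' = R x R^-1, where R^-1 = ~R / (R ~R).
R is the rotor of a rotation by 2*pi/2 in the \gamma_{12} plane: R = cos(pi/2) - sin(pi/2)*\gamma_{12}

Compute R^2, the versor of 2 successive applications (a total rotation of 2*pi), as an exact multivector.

Because a rotor carries half the rotation angle, composing 2 copies of this \gamma_{12}-plane rotor multiplies the phase: 2*(pi/2) = \pi, hence R^2 = cos(\pi) - sin(\pi)*\gamma_{12}.
cos(\pi) = -1 and sin(\pi) = 0, so R^2 = -1. The total rotation 2*pi is 1 full turn, so every vector returns to itself, yet the rotor is -1, on the OTHER sheet of the double cover (an odd number of 2*pi turns).
Answer: -1


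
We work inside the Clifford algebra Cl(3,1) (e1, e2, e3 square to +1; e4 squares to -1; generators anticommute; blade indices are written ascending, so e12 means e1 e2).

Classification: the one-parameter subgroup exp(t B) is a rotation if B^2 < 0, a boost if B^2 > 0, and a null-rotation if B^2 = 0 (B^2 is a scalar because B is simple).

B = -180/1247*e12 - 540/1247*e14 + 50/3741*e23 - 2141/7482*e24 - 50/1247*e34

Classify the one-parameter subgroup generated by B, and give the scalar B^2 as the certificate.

B^2 term by term: the squares give (-180/1247)^2*(e12)^2 + (-540/1247)^2*(e14)^2 + (50/3741)^2*(e23)^2 + (-2141/7482)^2*(e24)^2 + (-50/1247)^2*(e34)^2 = 32400/1555009*(-1) + 291600/1555009*(+1) + 2500/13995081*(-1) + 4583881/55980324*(+1) + 2500/1555009*(+1) = 1/4 (each basis 2-blade squares to minus the product of its generators' squares); cross terms between blades sharing an index anticommute and cancel; the commuting (index-disjoint) pairs give grade-4 terms 2*c*c'*(blade product), which cancel blade by blade — e1234: 18000/1555009 - 18000/1555009 = 0 — confirming B is simple. So B^2 = 1/4.
Answer: boost, certificate B^2 = 1/4. One invariant decides it: the square 1/4 survives every conjugation, and its sign is exactly the classification.


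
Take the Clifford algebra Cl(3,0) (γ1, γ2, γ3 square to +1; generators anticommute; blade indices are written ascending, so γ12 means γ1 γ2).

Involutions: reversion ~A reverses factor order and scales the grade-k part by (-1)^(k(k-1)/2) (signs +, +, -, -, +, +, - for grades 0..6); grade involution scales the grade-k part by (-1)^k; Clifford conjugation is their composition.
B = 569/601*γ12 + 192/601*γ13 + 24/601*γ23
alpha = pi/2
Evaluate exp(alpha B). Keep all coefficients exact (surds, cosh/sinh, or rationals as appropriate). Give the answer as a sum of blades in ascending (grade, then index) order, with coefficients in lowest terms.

B^2 term by term: the squares give (569/601)^2*(γ12)^2 + (192/601)^2*(γ13)^2 + (24/601)^2*(γ23)^2 = 323761/361201*(-1) + 36864/361201*(-1) + 576/361201*(-1) = -1 (each basis 2-blade squares to minus the product of its generators' squares); cross terms between blades sharing an index anticommute and cancel. So B^2 = -1.
B^2 = -1 — circular case — the even/odd split gives cos and sin: l = 1, alpha*l = pi/2, so exp(alpha B) = cos(pi/2) + (sin(pi/2)/1)*B = 0 + (1)*B.
Answer: 569/601*γ12 + 192/601*γ13 + 24/601*γ23


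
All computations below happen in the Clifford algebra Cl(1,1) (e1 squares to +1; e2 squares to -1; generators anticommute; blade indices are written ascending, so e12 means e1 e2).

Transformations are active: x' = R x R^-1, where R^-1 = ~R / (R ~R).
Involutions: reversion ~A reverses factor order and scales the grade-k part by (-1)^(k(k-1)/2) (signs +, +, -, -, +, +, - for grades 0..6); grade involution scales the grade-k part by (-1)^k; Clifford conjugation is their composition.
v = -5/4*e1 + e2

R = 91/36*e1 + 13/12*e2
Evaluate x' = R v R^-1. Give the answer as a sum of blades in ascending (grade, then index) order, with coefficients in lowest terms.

~R = 91/36*e1 + 13/12*e2, and R ~R = 845/162, so R^-1 = ~R / (845/162).
R v = -611/144 + 559/144*e12
Answer: -229/80*e1 - 221/80*e2


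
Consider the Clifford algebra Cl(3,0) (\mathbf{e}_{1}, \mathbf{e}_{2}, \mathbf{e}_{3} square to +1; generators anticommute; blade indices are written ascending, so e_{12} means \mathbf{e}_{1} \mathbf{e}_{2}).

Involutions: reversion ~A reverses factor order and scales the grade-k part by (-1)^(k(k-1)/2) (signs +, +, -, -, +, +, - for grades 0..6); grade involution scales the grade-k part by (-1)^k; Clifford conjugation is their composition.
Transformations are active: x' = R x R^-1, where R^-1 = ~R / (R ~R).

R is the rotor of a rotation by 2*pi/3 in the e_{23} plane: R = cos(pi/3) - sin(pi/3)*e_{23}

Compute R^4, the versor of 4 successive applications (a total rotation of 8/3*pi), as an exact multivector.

Half-angle bookkeeping: 4 applications in e_{23} add up to rotor phase 4*pi/3 = \frac{4 \pi}{3}, so R^4 = cos(\frac{4 \pi}{3}) - sin(\frac{4 \pi}{3})*e_{23}.
cos(\frac{4 \pi}{3}) = - \frac{1}{2} and sin(\frac{4 \pi}{3}) = - \frac{\sqrt{3}}{2}, so R^4 = -\frac{1}{2} + \frac{\sqrt{3}}{2} e_{23}. The net rotation is 2/3*pi (after discarding 1 full turn, each of which contributes a factor -1 to the rotor); the rotor keeps the half-angle phase exactly.
Answer: -\frac{1}{2} + \frac{\sqrt{3}}{2} e_{23}


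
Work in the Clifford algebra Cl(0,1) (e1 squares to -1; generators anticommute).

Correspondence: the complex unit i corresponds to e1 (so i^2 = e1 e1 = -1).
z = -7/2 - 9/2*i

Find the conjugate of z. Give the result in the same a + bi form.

In blades: z = -7/2 - 9/2*e1.
Conjugation here is Clifford conjugation: the scalar is fixed and the grade-1 and grade-2 blades all flip sign, giving -7/2 + 9/2*e1; translating back:
Answer: -7/2 + 9/2*i


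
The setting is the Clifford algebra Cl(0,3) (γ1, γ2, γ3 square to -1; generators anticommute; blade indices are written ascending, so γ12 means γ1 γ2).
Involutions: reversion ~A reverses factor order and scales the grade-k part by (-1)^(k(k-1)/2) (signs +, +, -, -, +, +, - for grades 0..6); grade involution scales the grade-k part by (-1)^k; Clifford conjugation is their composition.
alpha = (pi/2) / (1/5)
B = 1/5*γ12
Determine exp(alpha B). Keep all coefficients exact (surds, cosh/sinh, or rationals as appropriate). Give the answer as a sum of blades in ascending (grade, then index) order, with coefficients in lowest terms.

B^2 = (1/5)^2*(γ12)^2 = 1/25*(-1) = -1/25 (a basis 2-blade squares to minus the product of its generators' squares).
B^2 = -1/25 — a negative square means the series sums to a rotation: l = 1/5, alpha*l = pi/2, so exp(alpha B) = cos(pi/2) + (sin(pi/2)/(1/5))*B = 0 + (5)*B.
Answer: γ12


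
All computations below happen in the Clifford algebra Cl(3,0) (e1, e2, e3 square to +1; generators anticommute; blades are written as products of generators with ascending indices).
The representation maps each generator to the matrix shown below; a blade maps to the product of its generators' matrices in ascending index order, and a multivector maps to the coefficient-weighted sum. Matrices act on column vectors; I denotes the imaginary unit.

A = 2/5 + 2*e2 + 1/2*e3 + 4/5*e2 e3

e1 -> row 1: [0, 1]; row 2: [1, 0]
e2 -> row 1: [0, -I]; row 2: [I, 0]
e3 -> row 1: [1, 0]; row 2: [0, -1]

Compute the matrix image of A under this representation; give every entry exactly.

Bivector images (products of the table entries): rho(e2 e3) = rho(e2)rho(e3) = row 1: [0, I]; row 2: [I, 0].
M = (2/5)*1 + (2)*rho(e2) + (1/2)*rho(e3) + (4/5)*rho(e2 e3), summed entrywise (1 is the identity matrix):
Answer: row 1: [9/10, -6*I/5]; row 2: [14*I/5, -1/10]


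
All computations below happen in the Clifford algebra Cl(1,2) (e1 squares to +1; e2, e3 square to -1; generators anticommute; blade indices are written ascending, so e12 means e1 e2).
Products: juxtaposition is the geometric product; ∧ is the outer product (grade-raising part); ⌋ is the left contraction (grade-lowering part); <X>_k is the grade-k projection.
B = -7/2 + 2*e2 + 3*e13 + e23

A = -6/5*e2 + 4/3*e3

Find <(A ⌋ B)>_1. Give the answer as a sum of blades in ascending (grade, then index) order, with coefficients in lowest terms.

step 1: 12/5 + 4*e1 + 4/3*e2 + 6/5*e3
step 2: 4*e1 + 4/3*e2 + 6/5*e3
Answer: 4*e1 + 4/3*e2 + 6/5*e3


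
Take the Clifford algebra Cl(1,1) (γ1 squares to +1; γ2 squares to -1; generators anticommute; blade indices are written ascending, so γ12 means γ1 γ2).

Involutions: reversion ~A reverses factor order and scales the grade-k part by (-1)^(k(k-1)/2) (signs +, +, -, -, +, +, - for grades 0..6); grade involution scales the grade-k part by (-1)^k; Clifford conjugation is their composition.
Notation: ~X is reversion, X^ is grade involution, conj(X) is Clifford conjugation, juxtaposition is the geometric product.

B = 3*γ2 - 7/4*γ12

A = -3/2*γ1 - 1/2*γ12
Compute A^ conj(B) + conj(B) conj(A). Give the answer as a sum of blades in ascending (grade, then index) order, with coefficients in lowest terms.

first term: -7/8 - 3/2*γ1 + 21/8*γ2 - 9/2*γ12
second term: 7/8 - 3/2*γ1 - 21/8*γ2 + 9/2*γ12
Answer: -3*γ1


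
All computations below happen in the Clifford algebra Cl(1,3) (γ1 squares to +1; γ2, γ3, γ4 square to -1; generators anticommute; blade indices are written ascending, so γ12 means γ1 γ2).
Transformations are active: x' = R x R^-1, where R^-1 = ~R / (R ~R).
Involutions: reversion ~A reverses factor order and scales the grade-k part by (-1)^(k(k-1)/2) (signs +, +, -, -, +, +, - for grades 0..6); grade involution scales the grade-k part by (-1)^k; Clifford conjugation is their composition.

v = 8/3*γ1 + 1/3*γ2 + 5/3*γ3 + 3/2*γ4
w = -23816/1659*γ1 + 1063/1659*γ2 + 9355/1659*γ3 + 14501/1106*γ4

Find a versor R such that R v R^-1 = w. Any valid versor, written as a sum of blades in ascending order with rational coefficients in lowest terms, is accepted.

A norm check does it: q(v) = q(w) = 71/36, hence R = v + w = -6464/553*γ1 + 1616/1659*γ2 + 4040/553*γ3 + 8080/553*γ4 realises the map — parallel part kept, (v - w)/2 negated, v carried to w.
Answer: -6464/553*γ1 + 1616/1659*γ2 + 4040/553*γ3 + 8080/553*γ4


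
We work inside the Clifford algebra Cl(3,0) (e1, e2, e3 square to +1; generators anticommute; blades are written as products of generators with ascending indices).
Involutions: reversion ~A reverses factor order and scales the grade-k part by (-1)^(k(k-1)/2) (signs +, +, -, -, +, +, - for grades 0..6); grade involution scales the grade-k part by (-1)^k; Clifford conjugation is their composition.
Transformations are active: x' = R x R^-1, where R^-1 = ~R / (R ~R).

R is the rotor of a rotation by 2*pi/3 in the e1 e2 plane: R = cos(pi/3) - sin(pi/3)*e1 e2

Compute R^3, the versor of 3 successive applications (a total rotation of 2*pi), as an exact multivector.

Because a rotor carries half the rotation angle, composing 3 copies of this e1 e2-plane rotor multiplies the phase: 3*(pi/3) = pi, hence R^3 = cos(pi) - sin(pi)*e1 e2.
cos(pi) = -1 and sin(pi) = 0, so R^3 = -1. The total rotation 2*pi is 1 full turn, so every vector returns to itself, yet the rotor is -1, on the OTHER sheet of the double cover (an odd number of 2*pi turns).
Answer: -1


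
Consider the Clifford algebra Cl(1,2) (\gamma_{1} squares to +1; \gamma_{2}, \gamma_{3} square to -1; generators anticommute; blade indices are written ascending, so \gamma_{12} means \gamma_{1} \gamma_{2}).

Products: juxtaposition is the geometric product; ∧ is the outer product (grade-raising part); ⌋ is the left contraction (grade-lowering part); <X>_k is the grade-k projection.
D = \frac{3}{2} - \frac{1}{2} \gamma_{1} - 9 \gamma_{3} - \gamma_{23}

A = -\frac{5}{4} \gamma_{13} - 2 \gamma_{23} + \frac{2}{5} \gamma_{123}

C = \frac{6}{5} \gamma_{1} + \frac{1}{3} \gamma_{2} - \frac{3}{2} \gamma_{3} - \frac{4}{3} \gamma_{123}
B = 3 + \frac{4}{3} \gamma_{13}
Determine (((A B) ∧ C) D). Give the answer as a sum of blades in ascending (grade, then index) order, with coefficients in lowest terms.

step 1: -\frac{5}{3} - \frac{8}{15} \gamma_{2} + \frac{8}{3} \gamma_{12} - \frac{15}{4} \gamma_{13} - 6 \gamma_{23} + \frac{6}{5} \gamma_{123}
step 2: -2 \gamma_{1} - \frac{5}{9} \gamma_{2} + \frac{5}{2} \gamma_{3} + \frac{16}{25} \gamma_{12} + \frac{4}{5} \gamma_{23} - \frac{1391}{180} \gamma_{123}
step 3: \frac{243}{10} - \frac{1931}{180} \gamma_{1} + \frac{314}{75} \gamma_{2} + \frac{115}{36} \gamma_{3} - \frac{61981}{900} \gamma_{12} + \frac{1989}{100} \gamma_{13} + \frac{3623}{360} \gamma_{23} - \frac{9451}{600} \gamma_{123}
Answer: \frac{243}{10} - \frac{1931}{180} \gamma_{1} + \frac{314}{75} \gamma_{2} + \frac{115}{36} \gamma_{3} - \frac{61981}{900} \gamma_{12} + \frac{1989}{100} \gamma_{13} + \frac{3623}{360} \gamma_{23} - \frac{9451}{600} \gamma_{123}


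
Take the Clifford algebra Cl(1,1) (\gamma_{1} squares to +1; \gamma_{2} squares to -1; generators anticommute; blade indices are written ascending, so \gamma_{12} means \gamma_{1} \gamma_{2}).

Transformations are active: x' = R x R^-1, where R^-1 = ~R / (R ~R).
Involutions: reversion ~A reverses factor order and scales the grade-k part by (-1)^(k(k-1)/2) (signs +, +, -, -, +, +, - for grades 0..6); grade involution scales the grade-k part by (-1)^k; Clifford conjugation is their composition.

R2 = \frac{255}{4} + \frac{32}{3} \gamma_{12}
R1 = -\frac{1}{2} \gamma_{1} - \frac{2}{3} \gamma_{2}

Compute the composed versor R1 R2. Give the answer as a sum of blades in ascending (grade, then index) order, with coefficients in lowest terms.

Distribute over the terms of R1 (each basis-blade product reordered to ascending indices, repeated generators contracted through their squares):
(-\frac{1}{2} \gamma_{1}) R2 = -\frac{255}{8} \gamma_{1} - \frac{16}{3} \gamma_{2}
(-\frac{2}{3} \gamma_{2}) R2 = -\frac{64}{9} \gamma_{1} - \frac{85}{2} \gamma_{2}
Summing the partial products and collecting blades:
Answer: -\frac{2807}{72} \gamma_{1} - \frac{287}{6} \gamma_{2}
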